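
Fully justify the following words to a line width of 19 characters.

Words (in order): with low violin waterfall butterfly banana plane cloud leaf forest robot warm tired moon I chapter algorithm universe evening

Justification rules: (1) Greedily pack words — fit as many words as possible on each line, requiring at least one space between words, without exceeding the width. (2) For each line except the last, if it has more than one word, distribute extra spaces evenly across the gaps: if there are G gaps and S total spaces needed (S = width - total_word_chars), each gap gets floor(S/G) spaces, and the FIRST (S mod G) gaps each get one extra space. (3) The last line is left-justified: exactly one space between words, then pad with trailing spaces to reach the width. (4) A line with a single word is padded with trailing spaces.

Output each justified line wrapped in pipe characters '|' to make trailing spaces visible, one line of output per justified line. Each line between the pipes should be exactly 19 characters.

Line 1: ['with', 'low', 'violin'] (min_width=15, slack=4)
Line 2: ['waterfall', 'butterfly'] (min_width=19, slack=0)
Line 3: ['banana', 'plane', 'cloud'] (min_width=18, slack=1)
Line 4: ['leaf', 'forest', 'robot'] (min_width=17, slack=2)
Line 5: ['warm', 'tired', 'moon', 'I'] (min_width=17, slack=2)
Line 6: ['chapter', 'algorithm'] (min_width=17, slack=2)
Line 7: ['universe', 'evening'] (min_width=16, slack=3)

Answer: |with   low   violin|
|waterfall butterfly|
|banana  plane cloud|
|leaf  forest  robot|
|warm  tired  moon I|
|chapter   algorithm|
|universe evening   |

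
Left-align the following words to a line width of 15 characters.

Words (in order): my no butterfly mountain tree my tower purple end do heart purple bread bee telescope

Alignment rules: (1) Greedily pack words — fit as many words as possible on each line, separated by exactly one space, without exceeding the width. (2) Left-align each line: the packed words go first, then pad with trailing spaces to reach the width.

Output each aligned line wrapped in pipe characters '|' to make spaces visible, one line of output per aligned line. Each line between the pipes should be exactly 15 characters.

Answer: |my no butterfly|
|mountain tree  |
|my tower purple|
|end do heart   |
|purple bread   |
|bee telescope  |

Derivation:
Line 1: ['my', 'no', 'butterfly'] (min_width=15, slack=0)
Line 2: ['mountain', 'tree'] (min_width=13, slack=2)
Line 3: ['my', 'tower', 'purple'] (min_width=15, slack=0)
Line 4: ['end', 'do', 'heart'] (min_width=12, slack=3)
Line 5: ['purple', 'bread'] (min_width=12, slack=3)
Line 6: ['bee', 'telescope'] (min_width=13, slack=2)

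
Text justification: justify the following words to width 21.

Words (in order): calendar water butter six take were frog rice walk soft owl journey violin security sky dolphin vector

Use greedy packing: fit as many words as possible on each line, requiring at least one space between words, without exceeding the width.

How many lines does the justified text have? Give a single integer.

Answer: 6

Derivation:
Line 1: ['calendar', 'water', 'butter'] (min_width=21, slack=0)
Line 2: ['six', 'take', 'were', 'frog'] (min_width=18, slack=3)
Line 3: ['rice', 'walk', 'soft', 'owl'] (min_width=18, slack=3)
Line 4: ['journey', 'violin'] (min_width=14, slack=7)
Line 5: ['security', 'sky', 'dolphin'] (min_width=20, slack=1)
Line 6: ['vector'] (min_width=6, slack=15)
Total lines: 6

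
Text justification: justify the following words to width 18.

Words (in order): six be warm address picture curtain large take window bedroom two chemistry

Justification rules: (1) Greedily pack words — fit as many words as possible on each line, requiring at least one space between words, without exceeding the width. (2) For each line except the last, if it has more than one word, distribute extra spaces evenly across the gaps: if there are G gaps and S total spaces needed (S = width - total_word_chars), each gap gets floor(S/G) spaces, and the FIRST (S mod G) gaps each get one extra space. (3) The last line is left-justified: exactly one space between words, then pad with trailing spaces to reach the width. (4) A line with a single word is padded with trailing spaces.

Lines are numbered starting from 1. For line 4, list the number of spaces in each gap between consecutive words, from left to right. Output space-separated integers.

Line 1: ['six', 'be', 'warm'] (min_width=11, slack=7)
Line 2: ['address', 'picture'] (min_width=15, slack=3)
Line 3: ['curtain', 'large', 'take'] (min_width=18, slack=0)
Line 4: ['window', 'bedroom', 'two'] (min_width=18, slack=0)
Line 5: ['chemistry'] (min_width=9, slack=9)

Answer: 1 1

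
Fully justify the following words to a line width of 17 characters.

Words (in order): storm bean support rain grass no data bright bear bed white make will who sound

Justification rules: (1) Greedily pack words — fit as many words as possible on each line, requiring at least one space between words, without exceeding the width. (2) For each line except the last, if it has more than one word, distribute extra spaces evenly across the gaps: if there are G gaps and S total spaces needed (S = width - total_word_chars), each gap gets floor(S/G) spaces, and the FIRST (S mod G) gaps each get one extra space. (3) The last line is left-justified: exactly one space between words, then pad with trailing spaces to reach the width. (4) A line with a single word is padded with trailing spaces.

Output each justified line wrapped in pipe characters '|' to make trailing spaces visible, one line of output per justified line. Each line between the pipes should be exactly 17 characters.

Answer: |storm        bean|
|support      rain|
|grass   no   data|
|bright  bear  bed|
|white  make  will|
|who sound        |

Derivation:
Line 1: ['storm', 'bean'] (min_width=10, slack=7)
Line 2: ['support', 'rain'] (min_width=12, slack=5)
Line 3: ['grass', 'no', 'data'] (min_width=13, slack=4)
Line 4: ['bright', 'bear', 'bed'] (min_width=15, slack=2)
Line 5: ['white', 'make', 'will'] (min_width=15, slack=2)
Line 6: ['who', 'sound'] (min_width=9, slack=8)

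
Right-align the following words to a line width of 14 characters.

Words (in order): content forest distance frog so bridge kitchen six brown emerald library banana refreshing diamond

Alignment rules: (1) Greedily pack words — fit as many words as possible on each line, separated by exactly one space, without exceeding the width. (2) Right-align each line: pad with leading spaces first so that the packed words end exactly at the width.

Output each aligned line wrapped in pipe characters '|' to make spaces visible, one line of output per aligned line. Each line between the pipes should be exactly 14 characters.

Answer: |content forest|
| distance frog|
|     so bridge|
|   kitchen six|
| brown emerald|
|library banana|
|    refreshing|
|       diamond|

Derivation:
Line 1: ['content', 'forest'] (min_width=14, slack=0)
Line 2: ['distance', 'frog'] (min_width=13, slack=1)
Line 3: ['so', 'bridge'] (min_width=9, slack=5)
Line 4: ['kitchen', 'six'] (min_width=11, slack=3)
Line 5: ['brown', 'emerald'] (min_width=13, slack=1)
Line 6: ['library', 'banana'] (min_width=14, slack=0)
Line 7: ['refreshing'] (min_width=10, slack=4)
Line 8: ['diamond'] (min_width=7, slack=7)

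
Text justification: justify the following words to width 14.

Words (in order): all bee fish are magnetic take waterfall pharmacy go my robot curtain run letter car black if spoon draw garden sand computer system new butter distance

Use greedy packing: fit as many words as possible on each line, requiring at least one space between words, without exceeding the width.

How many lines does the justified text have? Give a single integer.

Line 1: ['all', 'bee', 'fish'] (min_width=12, slack=2)
Line 2: ['are', 'magnetic'] (min_width=12, slack=2)
Line 3: ['take', 'waterfall'] (min_width=14, slack=0)
Line 4: ['pharmacy', 'go', 'my'] (min_width=14, slack=0)
Line 5: ['robot', 'curtain'] (min_width=13, slack=1)
Line 6: ['run', 'letter', 'car'] (min_width=14, slack=0)
Line 7: ['black', 'if', 'spoon'] (min_width=14, slack=0)
Line 8: ['draw', 'garden'] (min_width=11, slack=3)
Line 9: ['sand', 'computer'] (min_width=13, slack=1)
Line 10: ['system', 'new'] (min_width=10, slack=4)
Line 11: ['butter'] (min_width=6, slack=8)
Line 12: ['distance'] (min_width=8, slack=6)
Total lines: 12

Answer: 12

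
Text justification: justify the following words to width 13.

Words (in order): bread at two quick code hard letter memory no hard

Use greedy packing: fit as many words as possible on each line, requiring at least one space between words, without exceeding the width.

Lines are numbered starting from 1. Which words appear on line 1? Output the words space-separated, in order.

Answer: bread at two

Derivation:
Line 1: ['bread', 'at', 'two'] (min_width=12, slack=1)
Line 2: ['quick', 'code'] (min_width=10, slack=3)
Line 3: ['hard', 'letter'] (min_width=11, slack=2)
Line 4: ['memory', 'no'] (min_width=9, slack=4)
Line 5: ['hard'] (min_width=4, slack=9)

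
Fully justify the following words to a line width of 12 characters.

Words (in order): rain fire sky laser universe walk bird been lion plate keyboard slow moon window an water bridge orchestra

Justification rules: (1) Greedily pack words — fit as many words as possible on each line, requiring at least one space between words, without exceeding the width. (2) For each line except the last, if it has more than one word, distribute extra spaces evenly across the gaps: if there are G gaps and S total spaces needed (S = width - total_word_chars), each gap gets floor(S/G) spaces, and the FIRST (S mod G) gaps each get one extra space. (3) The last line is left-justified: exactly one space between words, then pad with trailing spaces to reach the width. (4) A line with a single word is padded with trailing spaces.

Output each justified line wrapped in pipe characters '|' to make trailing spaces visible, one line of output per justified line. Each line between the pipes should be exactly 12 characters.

Answer: |rain    fire|
|sky    laser|
|universe    |
|walk    bird|
|been    lion|
|plate       |
|keyboard    |
|slow    moon|
|window    an|
|water bridge|
|orchestra   |

Derivation:
Line 1: ['rain', 'fire'] (min_width=9, slack=3)
Line 2: ['sky', 'laser'] (min_width=9, slack=3)
Line 3: ['universe'] (min_width=8, slack=4)
Line 4: ['walk', 'bird'] (min_width=9, slack=3)
Line 5: ['been', 'lion'] (min_width=9, slack=3)
Line 6: ['plate'] (min_width=5, slack=7)
Line 7: ['keyboard'] (min_width=8, slack=4)
Line 8: ['slow', 'moon'] (min_width=9, slack=3)
Line 9: ['window', 'an'] (min_width=9, slack=3)
Line 10: ['water', 'bridge'] (min_width=12, slack=0)
Line 11: ['orchestra'] (min_width=9, slack=3)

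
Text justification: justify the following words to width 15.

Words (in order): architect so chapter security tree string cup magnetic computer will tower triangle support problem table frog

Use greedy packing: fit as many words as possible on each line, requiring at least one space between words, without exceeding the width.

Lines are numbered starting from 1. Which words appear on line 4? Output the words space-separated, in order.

Line 1: ['architect', 'so'] (min_width=12, slack=3)
Line 2: ['chapter'] (min_width=7, slack=8)
Line 3: ['security', 'tree'] (min_width=13, slack=2)
Line 4: ['string', 'cup'] (min_width=10, slack=5)
Line 5: ['magnetic'] (min_width=8, slack=7)
Line 6: ['computer', 'will'] (min_width=13, slack=2)
Line 7: ['tower', 'triangle'] (min_width=14, slack=1)
Line 8: ['support', 'problem'] (min_width=15, slack=0)
Line 9: ['table', 'frog'] (min_width=10, slack=5)

Answer: string cup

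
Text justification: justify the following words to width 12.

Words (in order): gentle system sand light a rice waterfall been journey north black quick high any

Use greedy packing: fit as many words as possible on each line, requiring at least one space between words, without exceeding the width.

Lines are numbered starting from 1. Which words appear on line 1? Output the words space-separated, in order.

Line 1: ['gentle'] (min_width=6, slack=6)
Line 2: ['system', 'sand'] (min_width=11, slack=1)
Line 3: ['light', 'a', 'rice'] (min_width=12, slack=0)
Line 4: ['waterfall'] (min_width=9, slack=3)
Line 5: ['been', 'journey'] (min_width=12, slack=0)
Line 6: ['north', 'black'] (min_width=11, slack=1)
Line 7: ['quick', 'high'] (min_width=10, slack=2)
Line 8: ['any'] (min_width=3, slack=9)

Answer: gentle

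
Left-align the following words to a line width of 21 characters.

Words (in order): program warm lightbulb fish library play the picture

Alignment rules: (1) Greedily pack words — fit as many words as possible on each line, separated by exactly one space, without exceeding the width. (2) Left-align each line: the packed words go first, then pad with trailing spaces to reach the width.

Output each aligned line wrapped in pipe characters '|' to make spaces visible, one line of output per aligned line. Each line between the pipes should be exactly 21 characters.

Line 1: ['program', 'warm'] (min_width=12, slack=9)
Line 2: ['lightbulb', 'fish'] (min_width=14, slack=7)
Line 3: ['library', 'play', 'the'] (min_width=16, slack=5)
Line 4: ['picture'] (min_width=7, slack=14)

Answer: |program warm         |
|lightbulb fish       |
|library play the     |
|picture              |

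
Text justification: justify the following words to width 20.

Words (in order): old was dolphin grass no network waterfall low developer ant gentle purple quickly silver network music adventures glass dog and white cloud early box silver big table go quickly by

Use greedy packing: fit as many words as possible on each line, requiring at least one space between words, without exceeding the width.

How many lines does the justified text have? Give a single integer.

Line 1: ['old', 'was', 'dolphin'] (min_width=15, slack=5)
Line 2: ['grass', 'no', 'network'] (min_width=16, slack=4)
Line 3: ['waterfall', 'low'] (min_width=13, slack=7)
Line 4: ['developer', 'ant', 'gentle'] (min_width=20, slack=0)
Line 5: ['purple', 'quickly'] (min_width=14, slack=6)
Line 6: ['silver', 'network', 'music'] (min_width=20, slack=0)
Line 7: ['adventures', 'glass', 'dog'] (min_width=20, slack=0)
Line 8: ['and', 'white', 'cloud'] (min_width=15, slack=5)
Line 9: ['early', 'box', 'silver', 'big'] (min_width=20, slack=0)
Line 10: ['table', 'go', 'quickly', 'by'] (min_width=19, slack=1)
Total lines: 10

Answer: 10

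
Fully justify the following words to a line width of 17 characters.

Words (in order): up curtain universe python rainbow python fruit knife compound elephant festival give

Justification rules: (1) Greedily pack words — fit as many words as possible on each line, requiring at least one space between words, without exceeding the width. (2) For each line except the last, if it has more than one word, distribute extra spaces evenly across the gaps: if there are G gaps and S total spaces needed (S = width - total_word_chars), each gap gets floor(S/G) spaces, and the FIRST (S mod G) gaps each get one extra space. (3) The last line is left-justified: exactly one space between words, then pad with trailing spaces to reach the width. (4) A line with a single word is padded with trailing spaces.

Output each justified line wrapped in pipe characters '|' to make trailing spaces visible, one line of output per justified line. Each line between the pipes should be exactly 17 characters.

Line 1: ['up', 'curtain'] (min_width=10, slack=7)
Line 2: ['universe', 'python'] (min_width=15, slack=2)
Line 3: ['rainbow', 'python'] (min_width=14, slack=3)
Line 4: ['fruit', 'knife'] (min_width=11, slack=6)
Line 5: ['compound', 'elephant'] (min_width=17, slack=0)
Line 6: ['festival', 'give'] (min_width=13, slack=4)

Answer: |up        curtain|
|universe   python|
|rainbow    python|
|fruit       knife|
|compound elephant|
|festival give    |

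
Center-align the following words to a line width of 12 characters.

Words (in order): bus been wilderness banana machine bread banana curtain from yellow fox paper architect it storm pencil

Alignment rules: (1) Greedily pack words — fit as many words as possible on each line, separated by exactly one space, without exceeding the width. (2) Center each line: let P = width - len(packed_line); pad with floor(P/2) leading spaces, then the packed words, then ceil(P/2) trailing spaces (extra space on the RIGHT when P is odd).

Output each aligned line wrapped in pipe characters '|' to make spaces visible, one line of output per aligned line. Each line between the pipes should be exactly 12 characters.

Answer: |  bus been  |
| wilderness |
|   banana   |
|  machine   |
|bread banana|
|curtain from|
| yellow fox |
|   paper    |
|architect it|
|storm pencil|

Derivation:
Line 1: ['bus', 'been'] (min_width=8, slack=4)
Line 2: ['wilderness'] (min_width=10, slack=2)
Line 3: ['banana'] (min_width=6, slack=6)
Line 4: ['machine'] (min_width=7, slack=5)
Line 5: ['bread', 'banana'] (min_width=12, slack=0)
Line 6: ['curtain', 'from'] (min_width=12, slack=0)
Line 7: ['yellow', 'fox'] (min_width=10, slack=2)
Line 8: ['paper'] (min_width=5, slack=7)
Line 9: ['architect', 'it'] (min_width=12, slack=0)
Line 10: ['storm', 'pencil'] (min_width=12, slack=0)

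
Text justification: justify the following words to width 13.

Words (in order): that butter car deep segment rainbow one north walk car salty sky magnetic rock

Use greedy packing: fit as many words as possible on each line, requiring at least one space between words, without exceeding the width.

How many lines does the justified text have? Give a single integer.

Line 1: ['that', 'butter'] (min_width=11, slack=2)
Line 2: ['car', 'deep'] (min_width=8, slack=5)
Line 3: ['segment'] (min_width=7, slack=6)
Line 4: ['rainbow', 'one'] (min_width=11, slack=2)
Line 5: ['north', 'walk'] (min_width=10, slack=3)
Line 6: ['car', 'salty', 'sky'] (min_width=13, slack=0)
Line 7: ['magnetic', 'rock'] (min_width=13, slack=0)
Total lines: 7

Answer: 7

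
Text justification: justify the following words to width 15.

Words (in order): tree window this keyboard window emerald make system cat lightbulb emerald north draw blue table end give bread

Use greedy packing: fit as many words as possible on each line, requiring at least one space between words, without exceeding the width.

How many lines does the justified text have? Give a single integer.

Answer: 8

Derivation:
Line 1: ['tree', 'window'] (min_width=11, slack=4)
Line 2: ['this', 'keyboard'] (min_width=13, slack=2)
Line 3: ['window', 'emerald'] (min_width=14, slack=1)
Line 4: ['make', 'system', 'cat'] (min_width=15, slack=0)
Line 5: ['lightbulb'] (min_width=9, slack=6)
Line 6: ['emerald', 'north'] (min_width=13, slack=2)
Line 7: ['draw', 'blue', 'table'] (min_width=15, slack=0)
Line 8: ['end', 'give', 'bread'] (min_width=14, slack=1)
Total lines: 8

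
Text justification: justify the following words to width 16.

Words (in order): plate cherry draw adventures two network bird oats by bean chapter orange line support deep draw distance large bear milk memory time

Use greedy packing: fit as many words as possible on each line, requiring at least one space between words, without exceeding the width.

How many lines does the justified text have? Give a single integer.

Answer: 10

Derivation:
Line 1: ['plate', 'cherry'] (min_width=12, slack=4)
Line 2: ['draw', 'adventures'] (min_width=15, slack=1)
Line 3: ['two', 'network', 'bird'] (min_width=16, slack=0)
Line 4: ['oats', 'by', 'bean'] (min_width=12, slack=4)
Line 5: ['chapter', 'orange'] (min_width=14, slack=2)
Line 6: ['line', 'support'] (min_width=12, slack=4)
Line 7: ['deep', 'draw'] (min_width=9, slack=7)
Line 8: ['distance', 'large'] (min_width=14, slack=2)
Line 9: ['bear', 'milk', 'memory'] (min_width=16, slack=0)
Line 10: ['time'] (min_width=4, slack=12)
Total lines: 10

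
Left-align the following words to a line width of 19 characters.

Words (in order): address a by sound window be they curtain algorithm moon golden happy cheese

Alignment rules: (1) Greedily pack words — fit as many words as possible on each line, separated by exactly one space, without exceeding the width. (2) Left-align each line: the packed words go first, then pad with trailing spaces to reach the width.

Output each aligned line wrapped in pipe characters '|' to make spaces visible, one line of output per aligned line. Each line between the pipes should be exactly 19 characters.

Answer: |address a by sound |
|window be they     |
|curtain algorithm  |
|moon golden happy  |
|cheese             |

Derivation:
Line 1: ['address', 'a', 'by', 'sound'] (min_width=18, slack=1)
Line 2: ['window', 'be', 'they'] (min_width=14, slack=5)
Line 3: ['curtain', 'algorithm'] (min_width=17, slack=2)
Line 4: ['moon', 'golden', 'happy'] (min_width=17, slack=2)
Line 5: ['cheese'] (min_width=6, slack=13)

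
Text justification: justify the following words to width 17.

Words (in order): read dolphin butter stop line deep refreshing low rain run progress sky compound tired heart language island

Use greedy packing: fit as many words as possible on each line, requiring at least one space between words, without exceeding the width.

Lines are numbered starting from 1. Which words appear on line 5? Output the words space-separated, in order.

Line 1: ['read', 'dolphin'] (min_width=12, slack=5)
Line 2: ['butter', 'stop', 'line'] (min_width=16, slack=1)
Line 3: ['deep', 'refreshing'] (min_width=15, slack=2)
Line 4: ['low', 'rain', 'run'] (min_width=12, slack=5)
Line 5: ['progress', 'sky'] (min_width=12, slack=5)
Line 6: ['compound', 'tired'] (min_width=14, slack=3)
Line 7: ['heart', 'language'] (min_width=14, slack=3)
Line 8: ['island'] (min_width=6, slack=11)

Answer: progress sky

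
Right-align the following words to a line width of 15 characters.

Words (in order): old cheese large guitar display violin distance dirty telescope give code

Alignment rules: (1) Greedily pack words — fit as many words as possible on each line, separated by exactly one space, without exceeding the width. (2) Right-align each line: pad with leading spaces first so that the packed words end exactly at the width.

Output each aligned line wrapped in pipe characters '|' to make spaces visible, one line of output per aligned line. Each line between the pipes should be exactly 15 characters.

Answer: |     old cheese|
|   large guitar|
| display violin|
| distance dirty|
| telescope give|
|           code|

Derivation:
Line 1: ['old', 'cheese'] (min_width=10, slack=5)
Line 2: ['large', 'guitar'] (min_width=12, slack=3)
Line 3: ['display', 'violin'] (min_width=14, slack=1)
Line 4: ['distance', 'dirty'] (min_width=14, slack=1)
Line 5: ['telescope', 'give'] (min_width=14, slack=1)
Line 6: ['code'] (min_width=4, slack=11)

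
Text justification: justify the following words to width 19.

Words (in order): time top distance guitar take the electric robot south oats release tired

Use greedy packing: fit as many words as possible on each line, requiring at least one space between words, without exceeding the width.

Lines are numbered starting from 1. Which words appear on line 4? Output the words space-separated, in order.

Answer: south oats release

Derivation:
Line 1: ['time', 'top', 'distance'] (min_width=17, slack=2)
Line 2: ['guitar', 'take', 'the'] (min_width=15, slack=4)
Line 3: ['electric', 'robot'] (min_width=14, slack=5)
Line 4: ['south', 'oats', 'release'] (min_width=18, slack=1)
Line 5: ['tired'] (min_width=5, slack=14)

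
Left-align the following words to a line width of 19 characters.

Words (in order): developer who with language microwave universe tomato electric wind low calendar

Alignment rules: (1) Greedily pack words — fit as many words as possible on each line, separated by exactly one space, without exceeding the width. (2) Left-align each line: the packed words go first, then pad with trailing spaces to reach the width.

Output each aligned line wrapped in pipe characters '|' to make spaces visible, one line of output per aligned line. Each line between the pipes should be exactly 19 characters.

Answer: |developer who with |
|language microwave |
|universe tomato    |
|electric wind low  |
|calendar           |

Derivation:
Line 1: ['developer', 'who', 'with'] (min_width=18, slack=1)
Line 2: ['language', 'microwave'] (min_width=18, slack=1)
Line 3: ['universe', 'tomato'] (min_width=15, slack=4)
Line 4: ['electric', 'wind', 'low'] (min_width=17, slack=2)
Line 5: ['calendar'] (min_width=8, slack=11)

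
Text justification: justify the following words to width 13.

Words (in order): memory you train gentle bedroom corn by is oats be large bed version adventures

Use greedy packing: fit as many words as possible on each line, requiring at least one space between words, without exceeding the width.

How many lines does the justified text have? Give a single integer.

Answer: 7

Derivation:
Line 1: ['memory', 'you'] (min_width=10, slack=3)
Line 2: ['train', 'gentle'] (min_width=12, slack=1)
Line 3: ['bedroom', 'corn'] (min_width=12, slack=1)
Line 4: ['by', 'is', 'oats', 'be'] (min_width=13, slack=0)
Line 5: ['large', 'bed'] (min_width=9, slack=4)
Line 6: ['version'] (min_width=7, slack=6)
Line 7: ['adventures'] (min_width=10, slack=3)
Total lines: 7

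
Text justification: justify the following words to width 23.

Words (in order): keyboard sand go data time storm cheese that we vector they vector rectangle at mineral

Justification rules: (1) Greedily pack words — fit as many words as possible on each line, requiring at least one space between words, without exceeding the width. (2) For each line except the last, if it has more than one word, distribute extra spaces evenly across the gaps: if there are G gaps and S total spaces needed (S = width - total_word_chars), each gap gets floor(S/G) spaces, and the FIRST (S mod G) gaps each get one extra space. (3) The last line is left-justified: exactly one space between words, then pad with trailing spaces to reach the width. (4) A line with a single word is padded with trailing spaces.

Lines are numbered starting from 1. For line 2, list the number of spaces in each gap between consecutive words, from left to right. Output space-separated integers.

Answer: 2 1 1

Derivation:
Line 1: ['keyboard', 'sand', 'go', 'data'] (min_width=21, slack=2)
Line 2: ['time', 'storm', 'cheese', 'that'] (min_width=22, slack=1)
Line 3: ['we', 'vector', 'they', 'vector'] (min_width=21, slack=2)
Line 4: ['rectangle', 'at', 'mineral'] (min_width=20, slack=3)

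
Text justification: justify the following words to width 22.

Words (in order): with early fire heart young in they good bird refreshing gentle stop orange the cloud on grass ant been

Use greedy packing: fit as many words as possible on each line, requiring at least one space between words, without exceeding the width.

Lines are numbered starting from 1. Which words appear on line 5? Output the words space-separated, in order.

Line 1: ['with', 'early', 'fire', 'heart'] (min_width=21, slack=1)
Line 2: ['young', 'in', 'they', 'good'] (min_width=18, slack=4)
Line 3: ['bird', 'refreshing', 'gentle'] (min_width=22, slack=0)
Line 4: ['stop', 'orange', 'the', 'cloud'] (min_width=21, slack=1)
Line 5: ['on', 'grass', 'ant', 'been'] (min_width=17, slack=5)

Answer: on grass ant been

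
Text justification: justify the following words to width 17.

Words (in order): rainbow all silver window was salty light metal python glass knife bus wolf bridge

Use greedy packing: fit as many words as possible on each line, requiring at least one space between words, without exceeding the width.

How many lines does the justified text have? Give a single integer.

Line 1: ['rainbow', 'all'] (min_width=11, slack=6)
Line 2: ['silver', 'window', 'was'] (min_width=17, slack=0)
Line 3: ['salty', 'light', 'metal'] (min_width=17, slack=0)
Line 4: ['python', 'glass'] (min_width=12, slack=5)
Line 5: ['knife', 'bus', 'wolf'] (min_width=14, slack=3)
Line 6: ['bridge'] (min_width=6, slack=11)
Total lines: 6

Answer: 6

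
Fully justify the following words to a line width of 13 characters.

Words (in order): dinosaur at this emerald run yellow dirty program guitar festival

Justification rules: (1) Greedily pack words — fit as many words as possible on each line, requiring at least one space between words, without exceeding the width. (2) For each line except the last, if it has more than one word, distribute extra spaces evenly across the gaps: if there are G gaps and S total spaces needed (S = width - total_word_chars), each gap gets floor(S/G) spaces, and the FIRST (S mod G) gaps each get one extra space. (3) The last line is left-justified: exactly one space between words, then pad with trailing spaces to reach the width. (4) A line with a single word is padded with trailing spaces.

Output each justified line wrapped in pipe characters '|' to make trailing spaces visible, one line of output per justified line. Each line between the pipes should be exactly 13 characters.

Answer: |dinosaur   at|
|this  emerald|
|run    yellow|
|dirty program|
|guitar       |
|festival     |

Derivation:
Line 1: ['dinosaur', 'at'] (min_width=11, slack=2)
Line 2: ['this', 'emerald'] (min_width=12, slack=1)
Line 3: ['run', 'yellow'] (min_width=10, slack=3)
Line 4: ['dirty', 'program'] (min_width=13, slack=0)
Line 5: ['guitar'] (min_width=6, slack=7)
Line 6: ['festival'] (min_width=8, slack=5)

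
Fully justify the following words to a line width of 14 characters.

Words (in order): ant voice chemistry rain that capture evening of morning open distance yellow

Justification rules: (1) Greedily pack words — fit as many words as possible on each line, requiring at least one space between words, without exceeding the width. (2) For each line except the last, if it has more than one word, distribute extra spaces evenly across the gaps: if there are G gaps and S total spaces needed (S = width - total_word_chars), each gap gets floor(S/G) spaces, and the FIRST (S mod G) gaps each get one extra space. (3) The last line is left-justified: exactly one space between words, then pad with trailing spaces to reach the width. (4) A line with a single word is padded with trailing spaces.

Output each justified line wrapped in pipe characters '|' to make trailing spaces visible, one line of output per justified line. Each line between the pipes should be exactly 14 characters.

Line 1: ['ant', 'voice'] (min_width=9, slack=5)
Line 2: ['chemistry', 'rain'] (min_width=14, slack=0)
Line 3: ['that', 'capture'] (min_width=12, slack=2)
Line 4: ['evening', 'of'] (min_width=10, slack=4)
Line 5: ['morning', 'open'] (min_width=12, slack=2)
Line 6: ['distance'] (min_width=8, slack=6)
Line 7: ['yellow'] (min_width=6, slack=8)

Answer: |ant      voice|
|chemistry rain|
|that   capture|
|evening     of|
|morning   open|
|distance      |
|yellow        |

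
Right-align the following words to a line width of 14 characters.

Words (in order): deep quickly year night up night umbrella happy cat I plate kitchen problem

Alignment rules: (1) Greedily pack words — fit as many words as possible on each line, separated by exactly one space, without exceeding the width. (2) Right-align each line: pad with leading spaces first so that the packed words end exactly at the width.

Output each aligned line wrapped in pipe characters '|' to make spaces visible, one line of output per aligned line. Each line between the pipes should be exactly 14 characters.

Line 1: ['deep', 'quickly'] (min_width=12, slack=2)
Line 2: ['year', 'night', 'up'] (min_width=13, slack=1)
Line 3: ['night', 'umbrella'] (min_width=14, slack=0)
Line 4: ['happy', 'cat', 'I'] (min_width=11, slack=3)
Line 5: ['plate', 'kitchen'] (min_width=13, slack=1)
Line 6: ['problem'] (min_width=7, slack=7)

Answer: |  deep quickly|
| year night up|
|night umbrella|
|   happy cat I|
| plate kitchen|
|       problem|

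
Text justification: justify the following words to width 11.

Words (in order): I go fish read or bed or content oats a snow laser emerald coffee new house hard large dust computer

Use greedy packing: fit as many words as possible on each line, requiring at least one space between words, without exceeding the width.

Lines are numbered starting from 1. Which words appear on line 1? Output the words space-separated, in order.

Answer: I go fish

Derivation:
Line 1: ['I', 'go', 'fish'] (min_width=9, slack=2)
Line 2: ['read', 'or', 'bed'] (min_width=11, slack=0)
Line 3: ['or', 'content'] (min_width=10, slack=1)
Line 4: ['oats', 'a', 'snow'] (min_width=11, slack=0)
Line 5: ['laser'] (min_width=5, slack=6)
Line 6: ['emerald'] (min_width=7, slack=4)
Line 7: ['coffee', 'new'] (min_width=10, slack=1)
Line 8: ['house', 'hard'] (min_width=10, slack=1)
Line 9: ['large', 'dust'] (min_width=10, slack=1)
Line 10: ['computer'] (min_width=8, slack=3)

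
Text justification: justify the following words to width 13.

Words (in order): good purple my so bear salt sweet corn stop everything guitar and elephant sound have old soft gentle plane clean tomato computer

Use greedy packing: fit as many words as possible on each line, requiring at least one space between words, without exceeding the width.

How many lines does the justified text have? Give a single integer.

Answer: 12

Derivation:
Line 1: ['good', 'purple'] (min_width=11, slack=2)
Line 2: ['my', 'so', 'bear'] (min_width=10, slack=3)
Line 3: ['salt', 'sweet'] (min_width=10, slack=3)
Line 4: ['corn', 'stop'] (min_width=9, slack=4)
Line 5: ['everything'] (min_width=10, slack=3)
Line 6: ['guitar', 'and'] (min_width=10, slack=3)
Line 7: ['elephant'] (min_width=8, slack=5)
Line 8: ['sound', 'have'] (min_width=10, slack=3)
Line 9: ['old', 'soft'] (min_width=8, slack=5)
Line 10: ['gentle', 'plane'] (min_width=12, slack=1)
Line 11: ['clean', 'tomato'] (min_width=12, slack=1)
Line 12: ['computer'] (min_width=8, slack=5)
Total lines: 12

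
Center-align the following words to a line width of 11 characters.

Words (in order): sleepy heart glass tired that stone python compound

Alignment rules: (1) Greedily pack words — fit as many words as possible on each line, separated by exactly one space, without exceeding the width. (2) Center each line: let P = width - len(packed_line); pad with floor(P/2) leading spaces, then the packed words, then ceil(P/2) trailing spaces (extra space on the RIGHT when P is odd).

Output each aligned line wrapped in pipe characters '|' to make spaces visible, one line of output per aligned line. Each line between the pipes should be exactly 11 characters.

Answer: |  sleepy   |
|heart glass|
|tired that |
|   stone   |
|  python   |
| compound  |

Derivation:
Line 1: ['sleepy'] (min_width=6, slack=5)
Line 2: ['heart', 'glass'] (min_width=11, slack=0)
Line 3: ['tired', 'that'] (min_width=10, slack=1)
Line 4: ['stone'] (min_width=5, slack=6)
Line 5: ['python'] (min_width=6, slack=5)
Line 6: ['compound'] (min_width=8, slack=3)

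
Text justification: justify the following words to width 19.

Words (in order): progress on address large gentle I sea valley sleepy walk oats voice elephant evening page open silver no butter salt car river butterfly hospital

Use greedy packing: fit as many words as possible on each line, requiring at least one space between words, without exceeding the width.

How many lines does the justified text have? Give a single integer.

Answer: 8

Derivation:
Line 1: ['progress', 'on', 'address'] (min_width=19, slack=0)
Line 2: ['large', 'gentle', 'I', 'sea'] (min_width=18, slack=1)
Line 3: ['valley', 'sleepy', 'walk'] (min_width=18, slack=1)
Line 4: ['oats', 'voice', 'elephant'] (min_width=19, slack=0)
Line 5: ['evening', 'page', 'open'] (min_width=17, slack=2)
Line 6: ['silver', 'no', 'butter'] (min_width=16, slack=3)
Line 7: ['salt', 'car', 'river'] (min_width=14, slack=5)
Line 8: ['butterfly', 'hospital'] (min_width=18, slack=1)
Total lines: 8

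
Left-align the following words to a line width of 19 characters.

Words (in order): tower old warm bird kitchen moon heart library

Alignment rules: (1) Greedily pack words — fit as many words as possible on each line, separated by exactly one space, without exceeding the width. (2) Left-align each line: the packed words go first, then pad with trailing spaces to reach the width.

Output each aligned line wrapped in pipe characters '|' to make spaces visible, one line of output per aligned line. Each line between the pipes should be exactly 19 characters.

Line 1: ['tower', 'old', 'warm', 'bird'] (min_width=19, slack=0)
Line 2: ['kitchen', 'moon', 'heart'] (min_width=18, slack=1)
Line 3: ['library'] (min_width=7, slack=12)

Answer: |tower old warm bird|
|kitchen moon heart |
|library            |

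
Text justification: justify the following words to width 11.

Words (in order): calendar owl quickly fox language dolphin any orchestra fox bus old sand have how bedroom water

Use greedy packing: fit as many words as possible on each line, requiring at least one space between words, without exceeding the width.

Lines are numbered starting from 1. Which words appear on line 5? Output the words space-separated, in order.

Answer: dolphin any

Derivation:
Line 1: ['calendar'] (min_width=8, slack=3)
Line 2: ['owl', 'quickly'] (min_width=11, slack=0)
Line 3: ['fox'] (min_width=3, slack=8)
Line 4: ['language'] (min_width=8, slack=3)
Line 5: ['dolphin', 'any'] (min_width=11, slack=0)
Line 6: ['orchestra'] (min_width=9, slack=2)
Line 7: ['fox', 'bus', 'old'] (min_width=11, slack=0)
Line 8: ['sand', 'have'] (min_width=9, slack=2)
Line 9: ['how', 'bedroom'] (min_width=11, slack=0)
Line 10: ['water'] (min_width=5, slack=6)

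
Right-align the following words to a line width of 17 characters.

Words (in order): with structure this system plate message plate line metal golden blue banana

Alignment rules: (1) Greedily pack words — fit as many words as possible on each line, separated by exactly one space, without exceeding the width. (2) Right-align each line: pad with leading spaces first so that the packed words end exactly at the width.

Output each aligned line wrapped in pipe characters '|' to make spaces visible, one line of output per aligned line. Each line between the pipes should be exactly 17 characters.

Answer: |   with structure|
|this system plate|
|    message plate|
|line metal golden|
|      blue banana|

Derivation:
Line 1: ['with', 'structure'] (min_width=14, slack=3)
Line 2: ['this', 'system', 'plate'] (min_width=17, slack=0)
Line 3: ['message', 'plate'] (min_width=13, slack=4)
Line 4: ['line', 'metal', 'golden'] (min_width=17, slack=0)
Line 5: ['blue', 'banana'] (min_width=11, slack=6)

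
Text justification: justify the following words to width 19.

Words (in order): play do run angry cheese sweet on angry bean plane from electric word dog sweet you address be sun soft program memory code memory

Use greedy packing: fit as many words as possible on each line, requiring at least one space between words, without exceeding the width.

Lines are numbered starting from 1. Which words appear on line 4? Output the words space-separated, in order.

Line 1: ['play', 'do', 'run', 'angry'] (min_width=17, slack=2)
Line 2: ['cheese', 'sweet', 'on'] (min_width=15, slack=4)
Line 3: ['angry', 'bean', 'plane'] (min_width=16, slack=3)
Line 4: ['from', 'electric', 'word'] (min_width=18, slack=1)
Line 5: ['dog', 'sweet', 'you'] (min_width=13, slack=6)
Line 6: ['address', 'be', 'sun', 'soft'] (min_width=19, slack=0)
Line 7: ['program', 'memory', 'code'] (min_width=19, slack=0)
Line 8: ['memory'] (min_width=6, slack=13)

Answer: from electric word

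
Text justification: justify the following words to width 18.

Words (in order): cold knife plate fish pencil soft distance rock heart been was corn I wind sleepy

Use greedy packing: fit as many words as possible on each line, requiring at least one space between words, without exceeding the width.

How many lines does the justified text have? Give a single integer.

Answer: 5

Derivation:
Line 1: ['cold', 'knife', 'plate'] (min_width=16, slack=2)
Line 2: ['fish', 'pencil', 'soft'] (min_width=16, slack=2)
Line 3: ['distance', 'rock'] (min_width=13, slack=5)
Line 4: ['heart', 'been', 'was'] (min_width=14, slack=4)
Line 5: ['corn', 'I', 'wind', 'sleepy'] (min_width=18, slack=0)
Total lines: 5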